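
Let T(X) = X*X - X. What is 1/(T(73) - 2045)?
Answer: 1/3211 ≈ 0.00031143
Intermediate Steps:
T(X) = X² - X
1/(T(73) - 2045) = 1/(73*(-1 + 73) - 2045) = 1/(73*72 - 2045) = 1/(5256 - 2045) = 1/3211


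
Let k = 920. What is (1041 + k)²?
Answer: 3845521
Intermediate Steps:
(1041 + k)² = (1041 + 920)² = 1961² = 3845521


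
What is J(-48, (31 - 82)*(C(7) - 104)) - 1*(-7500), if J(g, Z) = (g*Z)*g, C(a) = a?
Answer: 11405388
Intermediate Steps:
J(g, Z) = Z*g**2 (J(g, Z) = (Z*g)*g = Z*g**2)
J(-48, (31 - 82)*(C(7) - 104)) - 1*(-7500) = ((31 - 82)*(7 - 104))*(-48)**2 - 1*(-7500) = -51*(-97)*2304 + 7500 = 4947*2304 + 7500 = 11397888 + 7500 = 11405388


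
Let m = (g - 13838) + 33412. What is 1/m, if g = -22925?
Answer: -1/3351 ≈ -0.00029842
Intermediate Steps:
m = -3351 (m = (-22925 - 13838) + 33412 = -36763 + 33412 = -3351)
1/m = 1/(-3351) = -1/3351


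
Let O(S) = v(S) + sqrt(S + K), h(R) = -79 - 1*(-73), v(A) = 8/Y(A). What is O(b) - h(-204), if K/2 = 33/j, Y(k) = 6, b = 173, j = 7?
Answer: 22/3 + sqrt(8939)/7 ≈ 20.840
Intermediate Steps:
v(A) = 4/3 (v(A) = 8/6 = 8*(1/6) = 4/3)
h(R) = -6 (h(R) = -79 + 73 = -6)
K = 66/7 (K = 2*(33/7) = 66/7 ≈ 9.4286)
O(S) = 4/3 + sqrt(66/7 + S) (O(S) = 4/3 + sqrt(S + 66/7) = 4/3 + sqrt(66/7 + S))
O(b) - h(-204) = (4/3 + sqrt(462 + 49*173)/7) - 1*(-6) = (4/3 + sqrt(462 + 8477)/7) + 6 = (4/3 + sqrt(8939)/7) + 6 = 22/3 + sqrt(8939)/7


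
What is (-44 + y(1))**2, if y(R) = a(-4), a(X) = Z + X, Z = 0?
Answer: 2304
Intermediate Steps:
a(X) = X (a(X) = 0 + X = X)
y(R) = -4
(-44 + y(1))**2 = (-44 - 4)**2 = (-48)**2 = 2304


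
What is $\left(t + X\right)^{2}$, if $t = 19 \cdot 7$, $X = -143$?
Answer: $100$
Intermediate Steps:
$t = 133$
$\left(t + X\right)^{2} = \left(133 - 143\right)^{2} = \left(-10\right)^{2} = 100$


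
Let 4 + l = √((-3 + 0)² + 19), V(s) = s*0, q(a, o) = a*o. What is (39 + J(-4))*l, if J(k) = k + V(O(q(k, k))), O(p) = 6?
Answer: -140 + 70*√7 ≈ 45.203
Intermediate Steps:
V(s) = 0
l = -4 + 2*√7 (l = -4 + √((-3 + 0)² + 19) = -4 + √((-3)² + 19) = -4 + √(9 + 19) = -4 + √28 = -4 + 2*√7 ≈ 1.2915)
J(k) = k (J(k) = k + 0 = k)
(39 + J(-4))*l = (39 - 4)*(-4 + 2*√7) = 35*(-4 + 2*√7) = -140 + 70*√7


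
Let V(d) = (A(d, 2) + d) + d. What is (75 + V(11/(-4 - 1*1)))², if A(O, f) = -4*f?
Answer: 97969/25 ≈ 3918.8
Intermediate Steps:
V(d) = -8 + 2*d (V(d) = (-4*2 + d) + d = (-8 + d) + d = -8 + 2*d)
(75 + V(11/(-4 - 1*1)))² = (75 + (-8 + 2*(11/(-4 - 1*1))))² = (75 + (-8 + 2*(11/(-4 - 1))))² = (75 + (-8 + 2*(11/(-5))))² = (75 + (-8 + 2*(11*(-⅕))))² = (75 + (-8 + 2*(-11/5)))² = (75 + (-8 - 22/5))² = (75 - 62/5)² = (313/5)² = 97969/25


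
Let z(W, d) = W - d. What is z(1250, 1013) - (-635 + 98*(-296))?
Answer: 29880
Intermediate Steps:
z(1250, 1013) - (-635 + 98*(-296)) = (1250 - 1*1013) - (-635 + 98*(-296)) = (1250 - 1013) - (-635 - 29008) = 237 - 1*(-29643) = 237 + 29643 = 29880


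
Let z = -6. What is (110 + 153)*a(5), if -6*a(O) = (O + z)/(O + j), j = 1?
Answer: 263/36 ≈ 7.3056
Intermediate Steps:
a(O) = -(-6 + O)/(6*(1 + O)) (a(O) = -(O - 6)/(6*(O + 1)) = -(-6 + O)/(6*(1 + O)))
(110 + 153)*a(5) = (110 + 153)*((6 - 1*5)/(6*(1 + 5))) = 263*((⅙)*(6 - 5)/6) = 263*((⅙)*(⅙)*1) = 263*(1/36) = 263/36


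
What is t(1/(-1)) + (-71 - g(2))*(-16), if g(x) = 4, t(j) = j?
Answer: 1199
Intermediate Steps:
t(1/(-1)) + (-71 - g(2))*(-16) = 1/(-1) + (-71 - 1*4)*(-16) = -1 + (-71 - 4)*(-16) = -1 - 75*(-16) = -1 + 1200 = 1199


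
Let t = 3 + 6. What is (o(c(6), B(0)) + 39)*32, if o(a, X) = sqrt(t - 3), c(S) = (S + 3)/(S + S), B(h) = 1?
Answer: 1248 + 32*sqrt(6) ≈ 1326.4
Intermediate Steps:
t = 9
c(S) = (3 + S)/(2*S) (c(S) = (3 + S)/((2*S)) = (3 + S)*(1/(2*S)) = (3 + S)/(2*S))
o(a, X) = sqrt(6) (o(a, X) = sqrt(9 - 3) = sqrt(6))
(o(c(6), B(0)) + 39)*32 = (sqrt(6) + 39)*32 = (39 + sqrt(6))*32 = 1248 + 32*sqrt(6)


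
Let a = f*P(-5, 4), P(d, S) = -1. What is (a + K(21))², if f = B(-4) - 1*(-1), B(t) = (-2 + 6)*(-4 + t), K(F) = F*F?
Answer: 222784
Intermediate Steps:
K(F) = F²
B(t) = -16 + 4*t (B(t) = 4*(-4 + t) = -16 + 4*t)
f = -31 (f = (-16 + 4*(-4)) - 1*(-1) = (-16 - 16) + 1 = -32 + 1 = -31)
a = 31 (a = -31*(-1) = 31)
(a + K(21))² = (31 + 21²)² = (31 + 441)² = 472² = 222784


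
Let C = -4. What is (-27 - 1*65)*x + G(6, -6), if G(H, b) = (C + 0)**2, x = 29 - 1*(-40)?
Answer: -6332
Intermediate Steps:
x = 69 (x = 29 + 40 = 69)
G(H, b) = 16 (G(H, b) = (-4 + 0)**2 = (-4)**2 = 16)
(-27 - 1*65)*x + G(6, -6) = (-27 - 1*65)*69 + 16 = (-27 - 65)*69 + 16 = -92*69 + 16 = -6348 + 16 = -6332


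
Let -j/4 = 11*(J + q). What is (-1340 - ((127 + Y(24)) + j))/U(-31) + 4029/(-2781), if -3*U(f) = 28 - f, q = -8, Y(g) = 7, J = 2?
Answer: 4754141/54693 ≈ 86.924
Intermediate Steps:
U(f) = -28/3 + f/3 (U(f) = -(28 - f)/3 = -28/3 + f/3)
j = 264 (j = -44*(2 - 8) = -44*(-6) = -4*(-66) = 264)
(-1340 - ((127 + Y(24)) + j))/U(-31) + 4029/(-2781) = (-1340 - ((127 + 7) + 264))/(-28/3 + (⅓)*(-31)) + 4029/(-2781) = (-1340 - (134 + 264))/(-28/3 - 31/3) + 4029*(-1/2781) = (-1340 - 1*398)/(-59/3) - 1343/927 = (-1340 - 398)*(-3/59) - 1343/927 = -1738*(-3/59) - 1343/927 = 5214/59 - 1343/927 = 4754141/54693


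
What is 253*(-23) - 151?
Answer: -5970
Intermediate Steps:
253*(-23) - 151 = -5819 - 151 = -5970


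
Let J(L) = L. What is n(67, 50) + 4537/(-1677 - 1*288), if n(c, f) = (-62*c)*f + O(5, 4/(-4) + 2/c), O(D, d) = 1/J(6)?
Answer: -816269419/3930 ≈ -2.0770e+5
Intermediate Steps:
O(D, d) = ⅙ (O(D, d) = 1/6 = ⅙)
n(c, f) = ⅙ - 62*c*f (n(c, f) = (-62*c)*f + ⅙ = -62*c*f + ⅙ = ⅙ - 62*c*f)
n(67, 50) + 4537/(-1677 - 1*288) = (⅙ - 62*67*50) + 4537/(-1677 - 1*288) = (⅙ - 207700) + 4537/(-1677 - 288) = -1246199/6 + 4537/(-1965) = -1246199/6 + 4537*(-1/1965) = -1246199/6 - 4537/1965 = -816269419/3930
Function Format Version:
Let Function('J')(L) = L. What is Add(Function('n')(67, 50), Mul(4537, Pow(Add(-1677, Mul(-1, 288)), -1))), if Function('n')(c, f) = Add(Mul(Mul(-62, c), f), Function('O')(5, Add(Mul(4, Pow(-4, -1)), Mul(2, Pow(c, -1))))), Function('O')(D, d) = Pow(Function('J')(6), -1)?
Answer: Rational(-816269419, 3930) ≈ -2.0770e+5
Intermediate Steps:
Function('O')(D, d) = Rational(1, 6) (Function('O')(D, d) = Pow(6, -1) = Rational(1, 6))
Function('n')(c, f) = Add(Rational(1, 6), Mul(-62, c, f)) (Function('n')(c, f) = Add(Mul(Mul(-62, c), f), Rational(1, 6)) = Add(Mul(-62, c, f), Rational(1, 6)) = Add(Rational(1, 6), Mul(-62, c, f)))
Add(Function('n')(67, 50), Mul(4537, Pow(Add(-1677, Mul(-1, 288)), -1))) = Add(Add(Rational(1, 6), Mul(-62, 67, 50)), Mul(4537, Pow(Add(-1677, Mul(-1, 288)), -1))) = Add(Add(Rational(1, 6), -207700), Mul(4537, Pow(Add(-1677, -288), -1))) = Add(Rational(-1246199, 6), Mul(4537, Pow(-1965, -1))) = Add(Rational(-1246199, 6), Mul(4537, Rational(-1, 1965))) = Add(Rational(-1246199, 6), Rational(-4537, 1965)) = Rational(-816269419, 3930)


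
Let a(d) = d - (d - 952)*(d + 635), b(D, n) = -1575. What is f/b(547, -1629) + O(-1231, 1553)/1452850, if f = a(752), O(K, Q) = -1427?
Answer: -2309230747/13075650 ≈ -176.61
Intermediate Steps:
a(d) = d - (-952 + d)*(635 + d)
f = 278152 (f = 604520 - 1*752**2 + 318*752 = 604520 - 1*565504 + 239136 = 604520 - 565504 + 239136 = 278152)
f/b(547, -1629) + O(-1231, 1553)/1452850 = 278152/(-1575) - 1427/1452850 = 278152*(-1/1575) - 1427*1/1452850 = -39736/225 - 1427/1452850 = -2309230747/13075650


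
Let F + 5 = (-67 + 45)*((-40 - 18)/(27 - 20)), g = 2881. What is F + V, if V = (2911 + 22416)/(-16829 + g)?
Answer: 17132179/97636 ≈ 175.47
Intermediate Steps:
F = 1241/7 (F = -5 + (-67 + 45)*((-40 - 18)/(27 - 20)) = -5 - (-1276)/7 = -5 - 22*(-58/7) = -5 + 1276/7 = 1241/7 ≈ 177.29)
V = -25327/13948 (V = (2911 + 22416)/(-16829 + 2881) = 25327/(-13948) = 25327*(-1/13948) = -25327/13948 ≈ -1.8158)
F + V = 1241/7 - 25327/13948 = 17132179/97636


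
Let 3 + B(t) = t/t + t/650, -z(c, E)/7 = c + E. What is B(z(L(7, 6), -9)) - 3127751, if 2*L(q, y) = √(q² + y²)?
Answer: -2033039387/650 - 7*√85/1300 ≈ -3.1278e+6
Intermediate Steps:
L(q, y) = √(q² + y²)/2
z(c, E) = -7*E - 7*c (z(c, E) = -7*(c + E) = -7*(E + c) = -7*E - 7*c)
B(t) = -2 + t/650 (B(t) = -3 + (t/t + t/650) = -3 + (1 + t*(1/650)) = -3 + (1 + t/650) = -2 + t/650)
B(z(L(7, 6), -9)) - 3127751 = (-2 + (-7*(-9) - 7*√(7² + 6²)/2)/650) - 3127751 = (-2 + (63 - 7*√(49 + 36)/2)/650) - 3127751 = (-2 + (63 - 7*√85/2)/650) - 3127751 = (-2 + (63/650 - 7*√85/1300)) - 3127751 = (-1237/650 - 7*√85/1300) - 3127751 = -2033039387/650 - 7*√85/1300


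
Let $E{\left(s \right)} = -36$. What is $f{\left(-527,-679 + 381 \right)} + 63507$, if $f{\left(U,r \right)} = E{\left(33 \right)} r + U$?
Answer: $73708$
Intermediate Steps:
$f{\left(U,r \right)} = U - 36 r$ ($f{\left(U,r \right)} = - 36 r + U = U - 36 r$)
$f{\left(-527,-679 + 381 \right)} + 63507 = \left(-527 - 36 \left(-679 + 381\right)\right) + 63507 = \left(-527 - -10728\right) + 63507 = \left(-527 + 10728\right) + 63507 = 10201 + 63507 = 73708$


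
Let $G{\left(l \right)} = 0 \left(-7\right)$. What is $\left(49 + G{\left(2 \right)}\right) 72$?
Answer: $3528$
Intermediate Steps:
$G{\left(l \right)} = 0$
$\left(49 + G{\left(2 \right)}\right) 72 = \left(49 + 0\right) 72 = 49 \cdot 72 = 3528$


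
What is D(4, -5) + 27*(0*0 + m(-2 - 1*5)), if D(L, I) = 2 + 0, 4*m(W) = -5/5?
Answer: -19/4 ≈ -4.7500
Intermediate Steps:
m(W) = -¼ (m(W) = (-5/5)/4 = (-5*⅕)/4 = (¼)*(-1) = -¼)
D(L, I) = 2
D(4, -5) + 27*(0*0 + m(-2 - 1*5)) = 2 + 27*(0*0 - ¼) = 2 + 27*(0 - ¼) = 2 + 27*(-¼) = 2 - 27/4 = -19/4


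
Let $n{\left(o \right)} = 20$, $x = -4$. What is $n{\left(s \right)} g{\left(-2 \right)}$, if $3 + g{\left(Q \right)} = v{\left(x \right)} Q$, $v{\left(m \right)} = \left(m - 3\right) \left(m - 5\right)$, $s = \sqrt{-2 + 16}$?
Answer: $-2580$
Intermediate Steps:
$s = \sqrt{14} \approx 3.7417$
$v{\left(m \right)} = \left(-5 + m\right) \left(-3 + m\right)$ ($v{\left(m \right)} = \left(-3 + m\right) \left(-5 + m\right) = \left(-5 + m\right) \left(-3 + m\right)$)
$g{\left(Q \right)} = -3 + 63 Q$ ($g{\left(Q \right)} = -3 + \left(15 + \left(-4\right)^{2} - -32\right) Q = -3 + \left(15 + 16 + 32\right) Q = -3 + 63 Q$)
$n{\left(s \right)} g{\left(-2 \right)} = 20 \left(-3 + 63 \left(-2\right)\right) = 20 \left(-3 - 126\right) = 20 \left(-129\right) = -2580$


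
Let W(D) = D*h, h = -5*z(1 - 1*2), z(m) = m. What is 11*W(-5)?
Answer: -275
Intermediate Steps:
h = 5 (h = -5*(1 - 1*2) = -5*(1 - 2) = -5*(-1) = 5)
W(D) = 5*D (W(D) = D*5 = 5*D)
11*W(-5) = 11*(5*(-5)) = 11*(-25) = -275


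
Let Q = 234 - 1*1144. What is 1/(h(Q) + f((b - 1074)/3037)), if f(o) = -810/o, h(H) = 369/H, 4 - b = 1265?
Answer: 424970/447542217 ≈ 0.00094956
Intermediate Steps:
b = -1261 (b = 4 - 1*1265 = 4 - 1265 = -1261)
Q = -910 (Q = 234 - 1144 = -910)
1/(h(Q) + f((b - 1074)/3037)) = 1/(369/(-910) - 810*3037/(-1261 - 1074)) = 1/(369*(-1/910) - 810/((-2335*1/3037))) = 1/(-369/910 - 810/(-2335/3037)) = 1/(-369/910 - 810*(-3037/2335)) = 1/(-369/910 + 491994/467) = 1/(447542217/424970) = 424970/447542217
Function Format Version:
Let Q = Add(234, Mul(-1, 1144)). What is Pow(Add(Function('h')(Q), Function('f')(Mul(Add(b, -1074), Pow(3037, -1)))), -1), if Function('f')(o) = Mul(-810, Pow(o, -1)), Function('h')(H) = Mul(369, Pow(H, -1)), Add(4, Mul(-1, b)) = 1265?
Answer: Rational(424970, 447542217) ≈ 0.00094956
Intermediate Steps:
b = -1261 (b = Add(4, Mul(-1, 1265)) = Add(4, -1265) = -1261)
Q = -910 (Q = Add(234, -1144) = -910)
Pow(Add(Function('h')(Q), Function('f')(Mul(Add(b, -1074), Pow(3037, -1)))), -1) = Pow(Add(Mul(369, Pow(-910, -1)), Mul(-810, Pow(Mul(Add(-1261, -1074), Pow(3037, -1)), -1))), -1) = Pow(Add(Mul(369, Rational(-1, 910)), Mul(-810, Pow(Mul(-2335, Rational(1, 3037)), -1))), -1) = Pow(Add(Rational(-369, 910), Mul(-810, Pow(Rational(-2335, 3037), -1))), -1) = Pow(Add(Rational(-369, 910), Mul(-810, Rational(-3037, 2335))), -1) = Pow(Add(Rational(-369, 910), Rational(491994, 467)), -1) = Pow(Rational(447542217, 424970), -1) = Rational(424970, 447542217)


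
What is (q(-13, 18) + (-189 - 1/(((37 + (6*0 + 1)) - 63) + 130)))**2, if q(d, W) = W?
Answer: 322417936/11025 ≈ 29244.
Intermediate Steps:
(q(-13, 18) + (-189 - 1/(((37 + (6*0 + 1)) - 63) + 130)))**2 = (18 + (-189 - 1/(((37 + (6*0 + 1)) - 63) + 130)))**2 = (18 + (-189 - 1/(((37 + (0 + 1)) - 63) + 130)))**2 = (18 + (-189 - 1/(((37 + 1) - 63) + 130)))**2 = (18 + (-189 - 1/((38 - 63) + 130)))**2 = (18 + (-189 - 1/(-25 + 130)))**2 = (18 + (-189 - 1/105))**2 = (18 - 19846/105)**2 = (-17956/105)**2 = 322417936/11025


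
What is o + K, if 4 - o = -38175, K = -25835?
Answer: 12344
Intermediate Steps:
o = 38179 (o = 4 - 1*(-38175) = 4 + 38175 = 38179)
o + K = 38179 - 25835 = 12344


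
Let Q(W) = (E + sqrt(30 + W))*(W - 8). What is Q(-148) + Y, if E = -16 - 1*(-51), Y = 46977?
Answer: 41517 - 156*I*sqrt(118) ≈ 41517.0 - 1694.6*I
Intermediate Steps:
E = 35 (E = -16 + 51 = 35)
Q(W) = (-8 + W)*(35 + sqrt(30 + W)) (Q(W) = (35 + sqrt(30 + W))*(W - 8) = (35 + sqrt(30 + W))*(-8 + W) = (-8 + W)*(35 + sqrt(30 + W)))
Q(-148) + Y = (-280 - 8*sqrt(30 - 148) + 35*(-148) - 148*sqrt(30 - 148)) + 46977 = (-280 - 8*I*sqrt(118) - 5180 - 148*I*sqrt(118)) + 46977 = (-5460 - 156*I*sqrt(118)) + 46977 = 41517 - 156*I*sqrt(118)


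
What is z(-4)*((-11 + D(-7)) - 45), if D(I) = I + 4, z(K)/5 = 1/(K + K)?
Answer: 295/8 ≈ 36.875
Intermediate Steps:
z(K) = 5/(2*K) (z(K) = 5/(K + K) = 5/((2*K)) = 5*(1/(2*K)) = 5/(2*K))
D(I) = 4 + I
z(-4)*((-11 + D(-7)) - 45) = ((5/2)/(-4))*((-11 + (4 - 7)) - 45) = ((5/2)*(-¼))*((-11 - 3) - 45) = -5*(-14 - 45)/8 = -5/8*(-59) = 295/8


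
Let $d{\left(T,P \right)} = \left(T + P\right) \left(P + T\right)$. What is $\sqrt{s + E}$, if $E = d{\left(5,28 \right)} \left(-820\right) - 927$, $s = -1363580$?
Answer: $i \sqrt{2257487} \approx 1502.5 i$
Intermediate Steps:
$d{\left(T,P \right)} = \left(P + T\right)^{2}$ ($d{\left(T,P \right)} = \left(P + T\right) \left(P + T\right) = \left(P + T\right)^{2}$)
$E = -893907$ ($E = \left(28 + 5\right)^{2} \left(-820\right) - 927 = 33^{2} \left(-820\right) - 927 = 1089 \left(-820\right) - 927 = -892980 - 927 = -893907$)
$\sqrt{s + E} = \sqrt{-1363580 - 893907} = \sqrt{-2257487} = i \sqrt{2257487}$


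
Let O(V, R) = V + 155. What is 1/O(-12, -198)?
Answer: 1/143 ≈ 0.0069930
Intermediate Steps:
O(V, R) = 155 + V
1/O(-12, -198) = 1/(155 - 12) = 1/143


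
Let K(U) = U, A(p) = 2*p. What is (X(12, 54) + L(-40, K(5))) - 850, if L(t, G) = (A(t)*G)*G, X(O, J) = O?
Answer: -2838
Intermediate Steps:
L(t, G) = 2*t*G² (L(t, G) = ((2*t)*G)*G = (2*G*t)*G = 2*t*G²)
(X(12, 54) + L(-40, K(5))) - 850 = (12 + 2*(-40)*5²) - 850 = (12 + 2*(-40)*25) - 850 = (12 - 2000) - 850 = -1988 - 850 = -2838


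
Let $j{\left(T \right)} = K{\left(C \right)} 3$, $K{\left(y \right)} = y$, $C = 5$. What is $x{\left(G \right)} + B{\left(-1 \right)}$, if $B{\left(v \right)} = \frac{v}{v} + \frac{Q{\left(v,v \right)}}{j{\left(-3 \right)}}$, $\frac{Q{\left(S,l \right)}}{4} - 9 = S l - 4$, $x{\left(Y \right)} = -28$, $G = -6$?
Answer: $- \frac{127}{5} \approx -25.4$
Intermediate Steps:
$j{\left(T \right)} = 15$ ($j{\left(T \right)} = 5 \cdot 3 = 15$)
$Q{\left(S,l \right)} = 20 + 4 S l$ ($Q{\left(S,l \right)} = 36 + 4 \left(S l - 4\right) = 36 + 4 \left(-4 + S l\right) = 36 + \left(-16 + 4 S l\right) = 20 + 4 S l$)
$B{\left(v \right)} = \frac{7}{3} + \frac{4 v^{2}}{15}$ ($B{\left(v \right)} = \frac{v}{v} + \frac{20 + 4 v v}{15} = 1 + \left(20 + 4 v^{2}\right) \frac{1}{15} = 1 + \left(\frac{4}{3} + \frac{4 v^{2}}{15}\right) = \frac{7}{3} + \frac{4 v^{2}}{15}$)
$x{\left(G \right)} + B{\left(-1 \right)} = -28 + \left(\frac{7}{3} + \frac{4 \left(-1\right)^{2}}{15}\right) = -28 + \left(\frac{7}{3} + \frac{4}{15} \cdot 1\right) = -28 + \left(\frac{7}{3} + \frac{4}{15}\right) = -28 + \frac{13}{5} = - \frac{127}{5}$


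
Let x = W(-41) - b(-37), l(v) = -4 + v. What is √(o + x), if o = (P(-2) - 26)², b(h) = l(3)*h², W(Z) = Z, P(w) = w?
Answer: 8*√33 ≈ 45.956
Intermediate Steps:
b(h) = -h² (b(h) = (-4 + 3)*h² = -h²)
o = 784 (o = (-2 - 26)² = (-28)² = 784)
x = 1328 (x = -41 - (-1)*(-37)² = -41 - (-1)*1369 = -41 - 1*(-1369) = -41 + 1369 = 1328)
√(o + x) = √(784 + 1328) = √2112 = 8*√33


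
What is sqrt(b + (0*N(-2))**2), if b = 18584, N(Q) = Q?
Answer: 2*sqrt(4646) ≈ 136.32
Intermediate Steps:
sqrt(b + (0*N(-2))**2) = sqrt(18584 + (0*(-2))**2) = sqrt(18584 + 0**2) = sqrt(18584 + 0) = sqrt(18584) = 2*sqrt(4646)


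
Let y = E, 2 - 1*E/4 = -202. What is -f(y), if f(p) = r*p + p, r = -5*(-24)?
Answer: -98736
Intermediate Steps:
E = 816 (E = 8 - 4*(-202) = 8 + 808 = 816)
y = 816
r = 120
f(p) = 121*p (f(p) = 120*p + p = 121*p)
-f(y) = -121*816 = -1*98736 = -98736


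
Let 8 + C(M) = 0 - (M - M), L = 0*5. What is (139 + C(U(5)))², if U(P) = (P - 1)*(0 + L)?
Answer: 17161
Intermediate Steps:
L = 0
U(P) = 0 (U(P) = (P - 1)*(0 + 0) = (-1 + P)*0 = 0)
C(M) = -8 (C(M) = -8 + (0 - (M - M)) = -8 + (0 - 1*0) = -8 + (0 + 0) = -8 + 0 = -8)
(139 + C(U(5)))² = (139 - 8)² = 131² = 17161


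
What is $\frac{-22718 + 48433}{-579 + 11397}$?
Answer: $\frac{25715}{10818} \approx 2.3771$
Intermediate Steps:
$\frac{-22718 + 48433}{-579 + 11397} = \frac{25715}{10818}$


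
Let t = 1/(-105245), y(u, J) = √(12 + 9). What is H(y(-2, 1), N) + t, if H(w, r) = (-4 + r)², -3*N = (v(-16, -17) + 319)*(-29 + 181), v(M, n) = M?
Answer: 24817479930319/105245 ≈ 2.3581e+8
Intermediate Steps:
y(u, J) = √21
N = -15352 (N = -(-16 + 319)*(-29 + 181)/3 = -101*152 = -⅓*46056 = -15352)
t = -1/105245 ≈ -9.5016e-6
H(y(-2, 1), N) + t = (-4 - 15352)² - 1/105245 = (-15356)² - 1/105245 = 235806736 - 1/105245 = 24817479930319/105245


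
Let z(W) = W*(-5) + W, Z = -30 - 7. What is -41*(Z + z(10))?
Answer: 3157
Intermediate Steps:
Z = -37
z(W) = -4*W (z(W) = -5*W + W = -4*W)
-41*(Z + z(10)) = -41*(-37 - 4*10) = -41*(-37 - 40) = -41*(-77) = 3157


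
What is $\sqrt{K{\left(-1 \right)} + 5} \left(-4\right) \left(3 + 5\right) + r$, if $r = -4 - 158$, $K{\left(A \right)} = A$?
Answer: $-226$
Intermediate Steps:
$r = -162$ ($r = -4 - 158 = -162$)
$\sqrt{K{\left(-1 \right)} + 5} \left(-4\right) \left(3 + 5\right) + r = \sqrt{-1 + 5} \left(-4\right) \left(3 + 5\right) - 162 = \sqrt{4} \left(-4\right) 8 - 162 = 2 \left(-4\right) 8 - 162 = \left(-8\right) 8 - 162 = -64 - 162 = -226$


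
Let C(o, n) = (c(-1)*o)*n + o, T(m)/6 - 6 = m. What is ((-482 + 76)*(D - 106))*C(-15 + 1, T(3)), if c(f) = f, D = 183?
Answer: -23196404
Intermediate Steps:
T(m) = 36 + 6*m
C(o, n) = o - n*o (C(o, n) = (-o)*n + o = -n*o + o = o - n*o)
((-482 + 76)*(D - 106))*C(-15 + 1, T(3)) = ((-482 + 76)*(183 - 106))*((-15 + 1)*(1 - (36 + 6*3))) = (-406*77)*(-14*(1 - (36 + 18))) = -(-437668)*(1 - 1*54) = -(-437668)*(1 - 54) = -(-437668)*(-53) = -31262*742 = -23196404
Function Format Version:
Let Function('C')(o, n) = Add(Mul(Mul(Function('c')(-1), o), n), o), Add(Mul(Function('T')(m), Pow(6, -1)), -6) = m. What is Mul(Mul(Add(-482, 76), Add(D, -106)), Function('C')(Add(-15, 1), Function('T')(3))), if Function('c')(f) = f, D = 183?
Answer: -23196404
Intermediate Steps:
Function('T')(m) = Add(36, Mul(6, m))
Function('C')(o, n) = Add(o, Mul(-1, n, o)) (Function('C')(o, n) = Add(Mul(Mul(-1, o), n), o) = Add(Mul(-1, n, o), o) = Add(o, Mul(-1, n, o)))
Mul(Mul(Add(-482, 76), Add(D, -106)), Function('C')(Add(-15, 1), Function('T')(3))) = Mul(Mul(Add(-482, 76), Add(183, -106)), Mul(Add(-15, 1), Add(1, Mul(-1, Add(36, Mul(6, 3)))))) = Mul(Mul(-406, 77), Mul(-14, Add(1, Mul(-1, Add(36, 18))))) = Mul(-31262, Mul(-14, Add(1, Mul(-1, 54)))) = Mul(-31262, Mul(-14, Add(1, -54))) = Mul(-31262, Mul(-14, -53)) = Mul(-31262, 742) = -23196404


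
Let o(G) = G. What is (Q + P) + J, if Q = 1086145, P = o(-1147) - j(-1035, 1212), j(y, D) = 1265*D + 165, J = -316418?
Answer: -764765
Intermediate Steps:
j(y, D) = 165 + 1265*D
P = -1534492 (P = -1147 - (165 + 1265*1212) = -1147 - (165 + 1533180) = -1147 - 1*1533345 = -1147 - 1533345 = -1534492)
(Q + P) + J = (1086145 - 1534492) - 316418 = -448347 - 316418 = -764765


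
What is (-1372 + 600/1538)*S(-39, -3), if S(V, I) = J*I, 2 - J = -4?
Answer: 18985824/769 ≈ 24689.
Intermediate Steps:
J = 6 (J = 2 - 1*(-4) = 2 + 4 = 6)
S(V, I) = 6*I
(-1372 + 600/1538)*S(-39, -3) = (-1372 + 600/1538)*(6*(-3)) = (-1372 + 600*(1/1538))*(-18) = (-1372 + 300/769)*(-18) = -1054768/769*(-18) = 18985824/769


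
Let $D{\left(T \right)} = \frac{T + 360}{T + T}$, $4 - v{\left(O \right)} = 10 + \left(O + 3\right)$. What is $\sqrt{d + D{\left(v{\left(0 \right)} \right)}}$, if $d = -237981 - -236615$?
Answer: $\frac{i \sqrt{5542}}{2} \approx 37.222 i$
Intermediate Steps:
$d = -1366$ ($d = -237981 + 236615 = -1366$)
$v{\left(O \right)} = -9 - O$ ($v{\left(O \right)} = 4 - \left(10 + \left(O + 3\right)\right) = 4 - \left(10 + \left(3 + O\right)\right) = 4 - \left(13 + O\right) = -9 - O$)
$D{\left(T \right)} = \frac{360 + T}{2 T}$
$\sqrt{d + D{\left(v{\left(0 \right)} \right)}} = \sqrt{-1366 + \frac{360 - 9}{2 \left(-9 - 0\right)}} = \sqrt{-1366 + \frac{360 + \left(-9 + 0\right)}{2 \left(-9 + 0\right)}} = \sqrt{-1366 + \frac{360 - 9}{2 \left(-9\right)}} = \sqrt{-1366 + \frac{1}{2} \left(- \frac{1}{9}\right) 351} = \sqrt{-1366 - \frac{39}{2}} = \sqrt{- \frac{2771}{2}} = \frac{i \sqrt{5542}}{2}$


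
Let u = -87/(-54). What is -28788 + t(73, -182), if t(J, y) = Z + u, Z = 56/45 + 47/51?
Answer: -44039861/1530 ≈ -28784.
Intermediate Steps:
u = 29/18 (u = -87*(-1/54) = 29/18 ≈ 1.6111)
Z = 1657/765 (Z = 56*(1/45) + 47*(1/51) = 56/45 + 47/51 = 1657/765 ≈ 2.1660)
t(J, y) = 5779/1530 (t(J, y) = 1657/765 + 29/18 = 5779/1530)
-28788 + t(73, -182) = -28788 + 5779/1530 = -44039861/1530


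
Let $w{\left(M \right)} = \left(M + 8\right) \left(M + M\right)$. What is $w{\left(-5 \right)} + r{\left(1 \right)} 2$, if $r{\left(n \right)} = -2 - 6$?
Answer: $-46$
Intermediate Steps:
$w{\left(M \right)} = 2 M \left(8 + M\right)$ ($w{\left(M \right)} = \left(8 + M\right) 2 M = 2 M \left(8 + M\right)$)
$r{\left(n \right)} = -8$ ($r{\left(n \right)} = -2 - 6 = -8$)
$w{\left(-5 \right)} + r{\left(1 \right)} 2 = 2 \left(-5\right) \left(8 - 5\right) - 16 = 2 \left(-5\right) 3 - 16 = -30 - 16 = -46$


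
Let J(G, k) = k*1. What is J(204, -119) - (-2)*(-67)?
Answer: -253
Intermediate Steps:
J(G, k) = k
J(204, -119) - (-2)*(-67) = -119 - (-2)*(-67) = -119 - 1*134 = -119 - 134 = -253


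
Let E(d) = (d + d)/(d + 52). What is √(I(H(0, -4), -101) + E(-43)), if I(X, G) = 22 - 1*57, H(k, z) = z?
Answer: I*√401/3 ≈ 6.675*I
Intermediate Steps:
I(X, G) = -35 (I(X, G) = 22 - 57 = -35)
E(d) = 2*d/(52 + d) (E(d) = (2*d)/(52 + d) = 2*d/(52 + d))
√(I(H(0, -4), -101) + E(-43)) = √(-35 + 2*(-43)/(52 - 43)) = √(-35 + 2*(-43)/9) = √(-35 + 2*(-43)*(⅑)) = √(-35 - 86/9) = √(-401/9) = I*√401/3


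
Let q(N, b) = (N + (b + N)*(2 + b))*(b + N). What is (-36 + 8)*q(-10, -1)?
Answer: -6468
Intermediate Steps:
q(N, b) = (N + b)*(N + (2 + b)*(N + b)) (q(N, b) = (N + (N + b)*(2 + b))*(N + b) = (N + (2 + b)*(N + b))*(N + b) = (N + b)*(N + (2 + b)*(N + b)))
(-36 + 8)*q(-10, -1) = (-36 + 8)*((-1)³ + 2*(-1)² + 3*(-10)² - 1*(-10)² + 2*(-10)*(-1)² + 5*(-10)*(-1)) = -28*(-1 + 2*1 + 3*100 - 1*100 + 2*(-10)*1 + 50) = -28*(-1 + 2 + 300 - 100 - 20 + 50) = -28*231 = -6468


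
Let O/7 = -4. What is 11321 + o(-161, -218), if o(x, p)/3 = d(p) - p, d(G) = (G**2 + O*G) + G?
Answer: 172205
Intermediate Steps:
O = -28 (O = 7*(-4) = -28)
d(G) = G**2 - 27*G (d(G) = (G**2 - 28*G) + G = G**2 - 27*G)
o(x, p) = -3*p + 3*p*(-27 + p) (o(x, p) = 3*(p*(-27 + p) - p) = 3*(-p + p*(-27 + p)) = -3*p + 3*p*(-27 + p))
11321 + o(-161, -218) = 11321 + 3*(-218)*(-28 - 218) = 11321 + 3*(-218)*(-246) = 11321 + 160884 = 172205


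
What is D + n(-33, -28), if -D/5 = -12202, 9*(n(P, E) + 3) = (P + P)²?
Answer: 61491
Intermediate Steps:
n(P, E) = -3 + 4*P²/9 (n(P, E) = -3 + (P + P)²/9 = -3 + (2*P)²/9 = -3 + (4*P²)/9 = -3 + 4*P²/9)
D = 61010 (D = -5*(-12202) = 61010)
D + n(-33, -28) = 61010 + (-3 + (4/9)*(-33)²) = 61010 + (-3 + (4/9)*1089) = 61010 + (-3 + 484) = 61010 + 481 = 61491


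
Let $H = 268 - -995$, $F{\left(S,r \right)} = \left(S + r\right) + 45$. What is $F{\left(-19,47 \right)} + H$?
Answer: $1336$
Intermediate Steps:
$F{\left(S,r \right)} = 45 + S + r$
$H = 1263$ ($H = 268 + 995 = 1263$)
$F{\left(-19,47 \right)} + H = \left(45 - 19 + 47\right) + 1263 = 73 + 1263 = 1336$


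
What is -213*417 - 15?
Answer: -88836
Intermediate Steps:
-213*417 - 15 = -88821 - 15 = -88836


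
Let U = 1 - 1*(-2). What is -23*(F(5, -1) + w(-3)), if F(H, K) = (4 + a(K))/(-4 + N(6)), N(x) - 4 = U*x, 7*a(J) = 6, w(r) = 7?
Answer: -10534/63 ≈ -167.21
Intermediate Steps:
U = 3 (U = 1 + 2 = 3)
a(J) = 6/7 (a(J) = (⅐)*6 = 6/7)
N(x) = 4 + 3*x
F(H, K) = 17/63 (F(H, K) = (4 + 6/7)/(-4 + (4 + 3*6)) = 34/(7*(-4 + (4 + 18))) = 34/(7*(-4 + 22)) = (34/7)/18 = (34/7)*(1/18) = 17/63)
-23*(F(5, -1) + w(-3)) = -23*(17/63 + 7) = -23*458/63 = -10534/63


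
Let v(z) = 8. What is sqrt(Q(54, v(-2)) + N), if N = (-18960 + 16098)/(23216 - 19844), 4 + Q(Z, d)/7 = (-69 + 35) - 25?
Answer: 3*I*sqrt(15506142)/562 ≈ 21.02*I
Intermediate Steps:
Q(Z, d) = -441 (Q(Z, d) = -28 + 7*((-69 + 35) - 25) = -28 + 7*(-34 - 25) = -28 + 7*(-59) = -28 - 413 = -441)
N = -477/562 (N = -2862/3372 = -2862*1/3372 = -477/562 ≈ -0.84875)
sqrt(Q(54, v(-2)) + N) = sqrt(-441 - 477/562) = sqrt(-248319/562) = 3*I*sqrt(15506142)/562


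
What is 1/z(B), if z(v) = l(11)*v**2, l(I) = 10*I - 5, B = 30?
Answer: 1/94500 ≈ 1.0582e-5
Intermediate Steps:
l(I) = -5 + 10*I
z(v) = 105*v**2 (z(v) = (-5 + 10*11)*v**2 = (-5 + 110)*v**2 = 105*v**2)
1/z(B) = 1/(105*30**2) = 1/(105*900) = 1/94500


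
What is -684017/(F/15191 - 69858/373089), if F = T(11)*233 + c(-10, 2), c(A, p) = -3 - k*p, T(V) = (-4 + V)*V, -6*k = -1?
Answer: -3876731328430983/5631133241 ≈ -6.8845e+5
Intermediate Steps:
k = ⅙ (k = -⅙*(-1) = ⅙ ≈ 0.16667)
T(V) = V*(-4 + V)
c(A, p) = -3 - p/6
F = 53813/3 (F = (11*(-4 + 11))*233 + (-3 - ⅙*2) = (11*7)*233 + (-3 - ⅓) = 77*233 - 10/3 = 17941 - 10/3 = 53813/3 ≈ 17938.)
-684017/(F/15191 - 69858/373089) = -684017/((53813/3)/15191 - 69858/373089) = -684017/((53813/3)*(1/15191) - 69858*1/373089) = -684017/(53813/45573 - 23286/124363) = -684017/5631133241/5667594999 = -684017*5667594999/5631133241 = -3876731328430983/5631133241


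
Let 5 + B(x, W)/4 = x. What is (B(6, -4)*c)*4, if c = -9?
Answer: -144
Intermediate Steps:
B(x, W) = -20 + 4*x
(B(6, -4)*c)*4 = ((-20 + 4*6)*(-9))*4 = ((-20 + 24)*(-9))*4 = (4*(-9))*4 = -36*4 = -144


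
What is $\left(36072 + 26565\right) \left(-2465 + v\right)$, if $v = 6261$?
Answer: $237770052$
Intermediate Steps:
$\left(36072 + 26565\right) \left(-2465 + v\right) = \left(36072 + 26565\right) \left(-2465 + 6261\right) = 62637 \cdot 3796 = 237770052$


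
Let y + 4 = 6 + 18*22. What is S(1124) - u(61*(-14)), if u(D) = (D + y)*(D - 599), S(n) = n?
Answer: -661444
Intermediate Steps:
y = 398 (y = -4 + (6 + 18*22) = -4 + (6 + 396) = -4 + 402 = 398)
u(D) = (-599 + D)*(398 + D) (u(D) = (D + 398)*(D - 599) = (398 + D)*(-599 + D) = (-599 + D)*(398 + D))
S(1124) - u(61*(-14)) = 1124 - (-238402 + (61*(-14))² - 12261*(-14)) = 1124 - (-238402 + (-854)² - 201*(-854)) = 1124 - (-238402 + 729316 + 171654) = 1124 - 1*662568 = 1124 - 662568 = -661444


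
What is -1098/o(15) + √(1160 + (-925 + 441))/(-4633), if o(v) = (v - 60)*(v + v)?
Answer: 280663/347475 ≈ 0.80772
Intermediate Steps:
o(v) = 2*v*(-60 + v) (o(v) = (-60 + v)*(2*v) = 2*v*(-60 + v))
-1098/o(15) + √(1160 + (-925 + 441))/(-4633) = -1098*1/(30*(-60 + 15)) + √(1160 + (-925 + 441))/(-4633) = -1098/(2*15*(-45)) + √(1160 - 484)*(-1/4633) = -1098/(-1350) + √676*(-1/4633) = -1098*(-1/1350) + 26*(-1/4633) = 61/75 - 26/4633 = 280663/347475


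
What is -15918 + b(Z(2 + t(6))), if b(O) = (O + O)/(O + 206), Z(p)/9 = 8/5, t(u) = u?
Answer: -8770746/551 ≈ -15918.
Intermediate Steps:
Z(p) = 72/5 (Z(p) = 9*(8/5) = 72/5)
b(O) = 2*O/(206 + O) (b(O) = (2*O)/(206 + O) = 2*O/(206 + O))
-15918 + b(Z(2 + t(6))) = -15918 + 2*(72/5)/(206 + 72/5) = -15918 + 2*(72/5)/(1102/5) = -15918 + 2*(72/5)*(5/1102) = -15918 + 72/551 = -8770746/551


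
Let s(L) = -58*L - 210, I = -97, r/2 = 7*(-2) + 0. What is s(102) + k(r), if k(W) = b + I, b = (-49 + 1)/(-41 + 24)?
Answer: -105743/17 ≈ -6220.2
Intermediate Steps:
r = -28 (r = 2*(7*(-2) + 0) = 2*(-14 + 0) = 2*(-14) = -28)
b = 48/17 (b = -48/(-17) = -48*(-1/17) = 48/17 ≈ 2.8235)
s(L) = -210 - 58*L
k(W) = -1601/17 (k(W) = 48/17 - 97 = -1601/17)
s(102) + k(r) = (-210 - 58*102) - 1601/17 = (-210 - 5916) - 1601/17 = -6126 - 1601/17 = -105743/17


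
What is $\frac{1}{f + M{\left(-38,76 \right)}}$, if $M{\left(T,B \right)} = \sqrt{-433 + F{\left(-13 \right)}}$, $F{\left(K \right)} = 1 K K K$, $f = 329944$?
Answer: $\frac{164972}{54431522883} - \frac{i \sqrt{2630}}{108863045766} \approx 3.0308 \cdot 10^{-6} - 4.7108 \cdot 10^{-10} i$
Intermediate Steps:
$F{\left(K \right)} = K^{3}$ ($F{\left(K \right)} = K K^{2} = K^{3}$)
$M{\left(T,B \right)} = i \sqrt{2630}$ ($M{\left(T,B \right)} = \sqrt{-433 + \left(-13\right)^{3}} = \sqrt{-433 - 2197} = \sqrt{-2630} = i \sqrt{2630}$)
$\frac{1}{f + M{\left(-38,76 \right)}} = \frac{1}{329944 + i \sqrt{2630}}$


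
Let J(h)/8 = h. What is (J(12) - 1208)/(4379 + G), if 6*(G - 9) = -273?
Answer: -2224/8685 ≈ -0.25607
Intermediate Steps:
G = -73/2 (G = 9 + (1/6)*(-273) = 9 - 91/2 = -73/2 ≈ -36.500)
J(h) = 8*h
(J(12) - 1208)/(4379 + G) = (8*12 - 1208)/(4379 - 73/2) = (96 - 1208)/(8685/2) = -1112*2/8685 = -2224/8685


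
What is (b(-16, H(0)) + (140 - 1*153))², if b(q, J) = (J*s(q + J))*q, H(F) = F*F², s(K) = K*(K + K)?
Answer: 169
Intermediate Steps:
s(K) = 2*K² (s(K) = K*(2*K) = 2*K²)
H(F) = F³
b(q, J) = 2*J*q*(J + q)² (b(q, J) = (J*(2*(q + J)²))*q = (J*(2*(J + q)²))*q = (2*J*(J + q)²)*q = 2*J*q*(J + q)²)
(b(-16, H(0)) + (140 - 1*153))² = (2*0³*(-16)*(0³ - 16)² + (140 - 1*153))² = (2*0*(-16)*(0 - 16)² + (140 - 153))² = (2*0*(-16)*(-16)² - 13)² = (2*0*(-16)*256 - 13)² = (0 - 13)² = (-13)² = 169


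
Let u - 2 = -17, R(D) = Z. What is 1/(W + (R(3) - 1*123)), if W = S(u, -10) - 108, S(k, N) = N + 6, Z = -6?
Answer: -1/241 ≈ -0.0041494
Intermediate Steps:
R(D) = -6
u = -15 (u = 2 - 17 = -15)
S(k, N) = 6 + N
W = -112 (W = (6 - 10) - 108 = -4 - 108 = -112)
1/(W + (R(3) - 1*123)) = 1/(-112 + (-6 - 1*123)) = 1/(-112 + (-6 - 123)) = 1/(-112 - 129) = 1/(-241) = -1/241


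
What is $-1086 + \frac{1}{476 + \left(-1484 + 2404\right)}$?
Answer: $- \frac{1516055}{1396} \approx -1086.0$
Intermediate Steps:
$-1086 + \frac{1}{476 + \left(-1484 + 2404\right)} = -1086 + \frac{1}{476 + 920} = -1086 + \frac{1}{1396} = - \frac{1516055}{1396}$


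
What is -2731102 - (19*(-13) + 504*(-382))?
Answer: -2538327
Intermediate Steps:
-2731102 - (19*(-13) + 504*(-382)) = -2731102 - (-247 - 192528) = -2731102 - 1*(-192775) = -2731102 + 192775 = -2538327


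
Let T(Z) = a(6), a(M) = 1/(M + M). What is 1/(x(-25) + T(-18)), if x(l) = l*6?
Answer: -12/1799 ≈ -0.0066704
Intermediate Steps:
x(l) = 6*l
a(M) = 1/(2*M)
T(Z) = 1/12 (T(Z) = (½)/6 = (½)*(⅙) = 1/12)
1/(x(-25) + T(-18)) = 1/(6*(-25) + 1/12) = 1/(-150 + 1/12) = 1/(-1799/12) = -12/1799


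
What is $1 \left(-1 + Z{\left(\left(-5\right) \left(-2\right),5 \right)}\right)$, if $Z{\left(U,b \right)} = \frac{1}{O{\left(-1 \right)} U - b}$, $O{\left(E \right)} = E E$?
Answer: $- \frac{4}{5} \approx -0.8$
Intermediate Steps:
$O{\left(E \right)} = E^{2}$
$Z{\left(U,b \right)} = \frac{1}{U - b}$ ($Z{\left(U,b \right)} = \frac{1}{\left(-1\right)^{2} U - b} = \frac{1}{1 U - b} = \frac{1}{U - b}$)
$1 \left(-1 + Z{\left(\left(-5\right) \left(-2\right),5 \right)}\right) = 1 \left(-1 + \frac{1}{\left(-5\right) \left(-2\right) - 5}\right) = 1 \left(-1 + \frac{1}{10 - 5}\right) = 1 \left(-1 + \frac{1}{5}\right) = 1 \left(- \frac{4}{5}\right) = - \frac{4}{5}$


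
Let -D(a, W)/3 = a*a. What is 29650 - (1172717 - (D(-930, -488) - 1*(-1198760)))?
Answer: -2539007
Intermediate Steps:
D(a, W) = -3*a² (D(a, W) = -3*a*a = -3*a²)
29650 - (1172717 - (D(-930, -488) - 1*(-1198760))) = 29650 - (1172717 - (-3*(-930)² - 1*(-1198760))) = 29650 - (1172717 - (-3*864900 + 1198760)) = 29650 - (1172717 - (-2594700 + 1198760)) = 29650 - (1172717 - 1*(-1395940)) = 29650 - (1172717 + 1395940) = 29650 - 1*2568657 = 29650 - 2568657 = -2539007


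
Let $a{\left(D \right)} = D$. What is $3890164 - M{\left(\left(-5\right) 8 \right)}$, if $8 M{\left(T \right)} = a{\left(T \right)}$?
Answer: $3890169$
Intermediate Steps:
$M{\left(T \right)} = \frac{T}{8}$
$3890164 - M{\left(\left(-5\right) 8 \right)} = 3890164 - \frac{\left(-5\right) 8}{8} = 3890164 - \frac{1}{8} \left(-40\right) = 3890164 - -5 = 3890164 + 5 = 3890169$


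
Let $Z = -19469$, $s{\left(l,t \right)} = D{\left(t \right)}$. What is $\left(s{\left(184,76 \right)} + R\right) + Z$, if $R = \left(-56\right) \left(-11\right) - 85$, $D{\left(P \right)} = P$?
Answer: $-18862$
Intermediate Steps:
$s{\left(l,t \right)} = t$
$R = 531$ ($R = 616 - 85 = 531$)
$\left(s{\left(184,76 \right)} + R\right) + Z = \left(76 + 531\right) - 19469 = 607 - 19469 = -18862$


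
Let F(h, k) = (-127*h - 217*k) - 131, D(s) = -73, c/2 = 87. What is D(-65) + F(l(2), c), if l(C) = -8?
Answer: -36946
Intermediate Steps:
c = 174 (c = 2*87 = 174)
F(h, k) = -131 - 217*k - 127*h (F(h, k) = (-217*k - 127*h) - 131 = -131 - 217*k - 127*h)
D(-65) + F(l(2), c) = -73 + (-131 - 217*174 - 127*(-8)) = -73 + (-131 - 37758 + 1016) = -73 - 36873 = -36946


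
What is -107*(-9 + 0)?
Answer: 963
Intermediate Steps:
-107*(-9 + 0) = -107*(-9) = 963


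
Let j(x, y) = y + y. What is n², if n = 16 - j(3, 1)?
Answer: 196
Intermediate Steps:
j(x, y) = 2*y
n = 14 (n = 16 - 2 = 14)
n² = 14² = 196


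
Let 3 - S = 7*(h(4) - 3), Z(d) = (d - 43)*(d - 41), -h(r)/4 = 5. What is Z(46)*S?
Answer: 2460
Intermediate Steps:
h(r) = -20 (h(r) = -4*5 = -20)
Z(d) = (-43 + d)*(-41 + d)
S = 164 (S = 3 - 7*(-20 - 3) = 3 - 7*(-23) = 3 - 1*(-161) = 3 + 161 = 164)
Z(46)*S = (1763 + 46² - 84*46)*164 = (1763 + 2116 - 3864)*164 = 15*164 = 2460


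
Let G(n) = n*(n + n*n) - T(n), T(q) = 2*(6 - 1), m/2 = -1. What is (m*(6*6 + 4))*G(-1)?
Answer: 800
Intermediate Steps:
m = -2 (m = 2*(-1) = -2)
T(q) = 10 (T(q) = 2*5 = 10)
G(n) = -10 + n*(n + n²) (G(n) = n*(n + n*n) - 1*10 = n*(n + n²) - 10 = -10 + n*(n + n²))
(m*(6*6 + 4))*G(-1) = (-2*(6*6 + 4))*(-10 + (-1)² + (-1)³) = (-2*(36 + 4))*(-10 + 1 - 1) = -2*40*(-10) = -80*(-10) = 800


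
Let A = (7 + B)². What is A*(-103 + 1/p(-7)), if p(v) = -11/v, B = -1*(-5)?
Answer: -162144/11 ≈ -14740.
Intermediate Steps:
B = 5
A = 144 (A = (7 + 5)² = 12² = 144)
A*(-103 + 1/p(-7)) = 144*(-103 + 1/(-11/(-7))) = 144*(-103 + 1/(-11*(-⅐))) = 144*(-103 + 1/(11/7)) = 144*(-103 + 7/11) = 144*(-1126/11) = -162144/11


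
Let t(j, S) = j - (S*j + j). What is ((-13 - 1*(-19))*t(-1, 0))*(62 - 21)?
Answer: 0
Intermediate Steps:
t(j, S) = -S*j (t(j, S) = j - (j + S*j) = j + (-j - S*j) = -S*j)
((-13 - 1*(-19))*t(-1, 0))*(62 - 21) = ((-13 - 1*(-19))*(-1*0*(-1)))*(62 - 21) = ((-13 + 19)*0)*41 = (6*0)*41 = 0*41 = 0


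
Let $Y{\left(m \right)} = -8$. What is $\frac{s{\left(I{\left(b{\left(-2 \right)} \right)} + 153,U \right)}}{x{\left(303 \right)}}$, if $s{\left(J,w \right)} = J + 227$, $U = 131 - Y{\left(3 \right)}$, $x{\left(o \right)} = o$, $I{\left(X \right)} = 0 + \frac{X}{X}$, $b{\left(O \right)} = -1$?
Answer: $\frac{127}{101} \approx 1.2574$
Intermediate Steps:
$I{\left(X \right)} = 1$ ($I{\left(X \right)} = 0 + 1 = 1$)
$U = 139$ ($U = 131 - -8 = 131 + 8 = 139$)
$s{\left(J,w \right)} = 227 + J$
$\frac{s{\left(I{\left(b{\left(-2 \right)} \right)} + 153,U \right)}}{x{\left(303 \right)}} = \frac{227 + \left(1 + 153\right)}{303} = \left(227 + 154\right) \frac{1}{303} = 381 \cdot \frac{1}{303} = \frac{127}{101}$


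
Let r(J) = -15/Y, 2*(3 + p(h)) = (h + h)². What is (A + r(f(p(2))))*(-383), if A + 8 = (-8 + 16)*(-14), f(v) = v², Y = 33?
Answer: 507475/11 ≈ 46134.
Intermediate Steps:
p(h) = -3 + 2*h² (p(h) = -3 + (h + h)²/2 = -3 + (2*h)²/2 = -3 + (4*h²)/2 = -3 + 2*h²)
A = -120 (A = -8 + (-8 + 16)*(-14) = -8 + 8*(-14) = -8 - 112 = -120)
r(J) = -5/11 (r(J) = -15/33 = -15*1/33 = -5/11)
(A + r(f(p(2))))*(-383) = (-120 - 5/11)*(-383) = -1325/11*(-383) = 507475/11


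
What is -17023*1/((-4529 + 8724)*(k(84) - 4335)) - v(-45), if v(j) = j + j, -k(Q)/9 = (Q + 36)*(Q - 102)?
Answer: 5702875727/63365475 ≈ 90.000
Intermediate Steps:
k(Q) = -9*(-102 + Q)*(36 + Q) (k(Q) = -9*(Q + 36)*(Q - 102) = -9*(36 + Q)*(-102 + Q) = -9*(-102 + Q)*(36 + Q))
v(j) = 2*j
-17023*1/((-4529 + 8724)*(k(84) - 4335)) - v(-45) = -17023*1/((-4529 + 8724)*((33048 - 9*84² + 594*84) - 4335)) - 2*(-45) = -17023*1/(4195*((33048 - 9*7056 + 49896) - 4335)) - 1*(-90) = -17023*1/(4195*((33048 - 63504 + 49896) - 4335)) + 90 = -17023*1/(4195*(19440 - 4335)) + 90 = -17023/(15105*4195) + 90 = -17023/63365475 + 90 = 5702875727/63365475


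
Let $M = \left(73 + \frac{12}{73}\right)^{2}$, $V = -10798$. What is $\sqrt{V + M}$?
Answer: $\frac{3 i \sqrt{3224029}}{73} \approx 73.79 i$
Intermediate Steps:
$M = \frac{28526281}{5329}$ ($M = \left(73 + 12 \cdot \frac{1}{73}\right)^{2} = \left(73 + \frac{12}{73}\right)^{2} = \left(\frac{5341}{73}\right)^{2} = \frac{28526281}{5329} \approx 5353.0$)
$\sqrt{V + M} = \sqrt{-10798 + \frac{28526281}{5329}} = \sqrt{- \frac{29016261}{5329}} = \frac{3 i \sqrt{3224029}}{73}$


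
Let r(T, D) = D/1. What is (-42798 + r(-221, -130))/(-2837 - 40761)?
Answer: 21464/21799 ≈ 0.98463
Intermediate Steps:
r(T, D) = D (r(T, D) = D*1 = D)
(-42798 + r(-221, -130))/(-2837 - 40761) = (-42798 - 130)/(-2837 - 40761) = -42928/(-43598) = -42928*(-1/43598) = 21464/21799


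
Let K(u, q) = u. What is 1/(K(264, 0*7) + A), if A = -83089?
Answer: -1/82825 ≈ -1.2074e-5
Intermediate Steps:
1/(K(264, 0*7) + A) = 1/(264 - 83089) = 1/(-82825) = -1/82825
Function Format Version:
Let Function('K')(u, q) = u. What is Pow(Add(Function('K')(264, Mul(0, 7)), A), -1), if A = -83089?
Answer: Rational(-1, 82825) ≈ -1.2074e-5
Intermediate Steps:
Pow(Add(Function('K')(264, Mul(0, 7)), A), -1) = Pow(Add(264, -83089), -1) = Pow(-82825, -1) = Rational(-1, 82825)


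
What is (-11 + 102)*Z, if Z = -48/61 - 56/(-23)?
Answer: 210392/1403 ≈ 149.96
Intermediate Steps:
Z = 2312/1403 (Z = -48*1/61 - 56*(-1/23) = -48/61 + 56/23 = 2312/1403 ≈ 1.6479)
(-11 + 102)*Z = (-11 + 102)*(2312/1403) = 91*(2312/1403) = 210392/1403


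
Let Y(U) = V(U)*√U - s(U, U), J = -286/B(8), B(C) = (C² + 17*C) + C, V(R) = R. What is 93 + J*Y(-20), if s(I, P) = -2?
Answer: 361/4 + 55*I*√5 ≈ 90.25 + 122.98*I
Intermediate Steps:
B(C) = C² + 18*C
J = -11/8 (J = -286*1/(8*(18 + 8)) = -286/(8*26) = -286/208 = -286*1/208 = -11/8 ≈ -1.3750)
Y(U) = 2 + U^(3/2) (Y(U) = U*√U - 1*(-2) = U^(3/2) + 2 = 2 + U^(3/2))
93 + J*Y(-20) = 93 - 11*(2 + (-20)^(3/2))/8 = 93 - 11*(2 - 40*I*√5)/8 = 93 + (-11/4 + 55*I*√5) = 361/4 + 55*I*√5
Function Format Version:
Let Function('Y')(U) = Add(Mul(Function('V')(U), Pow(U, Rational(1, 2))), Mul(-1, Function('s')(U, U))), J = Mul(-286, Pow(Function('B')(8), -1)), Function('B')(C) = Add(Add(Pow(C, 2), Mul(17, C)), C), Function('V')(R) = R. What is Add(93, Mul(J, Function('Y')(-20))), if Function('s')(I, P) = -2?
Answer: Add(Rational(361, 4), Mul(55, I, Pow(5, Rational(1, 2)))) ≈ Add(90.250, Mul(122.98, I))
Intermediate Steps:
Function('B')(C) = Add(Pow(C, 2), Mul(18, C))
J = Rational(-11, 8) (J = Mul(-286, Pow(Mul(8, Add(18, 8)), -1)) = Mul(-286, Pow(Mul(8, 26), -1)) = Mul(-286, Pow(208, -1)) = Mul(-286, Rational(1, 208)) = Rational(-11, 8) ≈ -1.3750)
Function('Y')(U) = Add(2, Pow(U, Rational(3, 2))) (Function('Y')(U) = Add(Mul(U, Pow(U, Rational(1, 2))), Mul(-1, -2)) = Add(Pow(U, Rational(3, 2)), 2) = Add(2, Pow(U, Rational(3, 2))))
Add(93, Mul(J, Function('Y')(-20))) = Add(93, Mul(Rational(-11, 8), Add(2, Pow(-20, Rational(3, 2))))) = Add(93, Mul(Rational(-11, 8), Add(2, Mul(-40, I, Pow(5, Rational(1, 2)))))) = Add(93, Add(Rational(-11, 4), Mul(55, I, Pow(5, Rational(1, 2))))) = Add(Rational(361, 4), Mul(55, I, Pow(5, Rational(1, 2))))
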